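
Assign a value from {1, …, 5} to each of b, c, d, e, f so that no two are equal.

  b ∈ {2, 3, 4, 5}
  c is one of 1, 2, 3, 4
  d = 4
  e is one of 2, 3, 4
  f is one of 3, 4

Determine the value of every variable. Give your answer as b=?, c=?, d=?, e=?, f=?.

d must be 4 (only option left). So b, c, e, f can't be 4.
f must be 3 (only option left). Strike 3 from b, c, e.
e's domain is down to {2}, so e = 2. Remove 2 from b, c.
b's domain is down to {5}, so b = 5.
c's domain is down to {1}, so c = 1.

b=5, c=1, d=4, e=2, f=3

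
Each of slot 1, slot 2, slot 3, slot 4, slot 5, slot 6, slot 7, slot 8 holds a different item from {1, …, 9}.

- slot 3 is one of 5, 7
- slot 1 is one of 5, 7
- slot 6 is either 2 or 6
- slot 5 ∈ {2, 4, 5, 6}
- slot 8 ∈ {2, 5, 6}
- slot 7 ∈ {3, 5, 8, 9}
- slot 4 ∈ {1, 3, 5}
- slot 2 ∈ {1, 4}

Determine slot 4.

3

slot 1 and slot 3 between them cover only {5, 7} — a naked pair. Remove those values from slot 4, slot 5, slot 7, slot 8.
slot 6 and slot 8 share exactly the 2 values {2, 6}; by pigeonhole those values go to them, so strike 2, 6 from slot 5.
slot 5's domain is down to {4}, so slot 5 = 4. Remove 4 from slot 2.
slot 2 has just one choice, so slot 2 = 1. Eliminate 1 elsewhere: slot 4.
So slot 4 = 3.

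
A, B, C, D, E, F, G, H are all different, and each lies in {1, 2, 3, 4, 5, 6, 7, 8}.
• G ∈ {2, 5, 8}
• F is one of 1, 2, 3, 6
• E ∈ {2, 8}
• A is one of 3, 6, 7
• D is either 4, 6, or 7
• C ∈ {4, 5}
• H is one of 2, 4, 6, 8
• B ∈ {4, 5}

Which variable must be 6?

H

The 8 variables together cover exactly {1, 2, 3, 4, 5, 6, 7, 8} — 8 values for 8 variables — and 1 appears only in F's list, so F = 1.
Among the 7 still-open variables, 3 fits only A (and all 7 values in {2, 3, 4, 5, 6, 7, 8} must be used), so A = 3.
The 6 still-open variables together cover exactly {2, 4, 5, 6, 7, 8} — 6 values for 6 variables — and 7 appears only in D's list, so D = 7.
The 5 still-open variables together cover exactly {2, 4, 5, 6, 8} — 5 values for 5 variables — and 6 appears only in H's list, so H = 6.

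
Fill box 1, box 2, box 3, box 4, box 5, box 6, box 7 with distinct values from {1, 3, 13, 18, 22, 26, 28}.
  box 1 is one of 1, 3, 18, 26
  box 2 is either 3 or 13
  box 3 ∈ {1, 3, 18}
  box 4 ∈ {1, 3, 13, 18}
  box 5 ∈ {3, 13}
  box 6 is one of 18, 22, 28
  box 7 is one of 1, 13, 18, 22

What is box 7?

22

Among the 7 variables, 26 fits only box 1 (and all 7 values in {1, 3, 13, 18, 22, 26, 28} must be used), so box 1 = 26.
The 6 still-open variables draw from only 6 values {1, 3, 13, 18, 22, 28}, so each is used; only box 6 can be 28, hence box 6 = 28.
The 5 still-open variables together cover exactly {1, 3, 13, 18, 22} — 5 values for 5 variables — and 22 appears only in box 7's list, so box 7 = 22.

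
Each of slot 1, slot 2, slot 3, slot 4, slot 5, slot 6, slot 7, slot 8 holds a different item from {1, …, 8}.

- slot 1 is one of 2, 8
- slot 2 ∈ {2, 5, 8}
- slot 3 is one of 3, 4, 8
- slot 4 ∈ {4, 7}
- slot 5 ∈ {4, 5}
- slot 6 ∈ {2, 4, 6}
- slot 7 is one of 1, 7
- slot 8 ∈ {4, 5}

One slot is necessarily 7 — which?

The 8 variables together cover exactly {1, 2, 3, 4, 5, 6, 7, 8} — 8 values for 8 variables — and 1 appears only in slot 7's list, so slot 7 = 1.
The 7 still-open variables draw from only 7 values {2, 3, 4, 5, 6, 7, 8}, so each is used; only slot 3 can be 3, hence slot 3 = 3.
The 6 still-open variables draw from only 6 values {2, 4, 5, 6, 7, 8}, so each is used; only slot 6 can be 6, hence slot 6 = 6.
Among the 5 still-open variables, 7 fits only slot 4 (and all 5 values in {2, 4, 5, 7, 8} must be used), so slot 4 = 7.

slot 4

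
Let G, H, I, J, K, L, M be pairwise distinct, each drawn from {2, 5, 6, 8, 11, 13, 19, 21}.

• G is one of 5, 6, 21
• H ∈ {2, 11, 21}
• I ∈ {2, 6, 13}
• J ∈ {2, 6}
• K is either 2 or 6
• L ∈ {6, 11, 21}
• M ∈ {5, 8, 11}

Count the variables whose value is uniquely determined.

3

The 7 variables together cover exactly {2, 5, 6, 8, 11, 13, 21} — 7 values for 7 variables — and 8 appears only in M's list, so M = 8.
The 6 still-open variables draw from only 6 values {2, 5, 6, 11, 13, 21}, so each is used; only G can be 5, hence G = 5.
The 5 still-open variables together cover exactly {2, 6, 11, 13, 21} — 5 values for 5 variables — and 13 appears only in I's list, so I = 13.
J and K share exactly the 2 values {2, 6}; by pigeonhole those values go to them, so strike 2, 6 from H, L.
Determined: G=5, I=13, M=8. The other variables each still have more than one consistent value. That makes 3.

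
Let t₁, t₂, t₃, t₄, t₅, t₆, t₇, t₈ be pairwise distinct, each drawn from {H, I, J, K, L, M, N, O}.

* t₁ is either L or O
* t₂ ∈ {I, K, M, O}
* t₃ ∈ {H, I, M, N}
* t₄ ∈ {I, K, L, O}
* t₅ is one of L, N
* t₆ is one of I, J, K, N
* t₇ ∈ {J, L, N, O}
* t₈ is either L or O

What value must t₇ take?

The 8 variables draw from only 8 values {H, I, J, K, L, M, N, O}, so each is used; only t₃ can be H, hence t₃ = H.
Among the 7 still-open variables, M fits only t₂ (and all 7 values in {I, J, K, L, M, N, O} must be used), so t₂ = M.
t₁ and t₈ share exactly the 2 values {L, O}; by pigeonhole those values go to them, so strike L, O from t₄, t₅, t₇.
t₅'s domain is down to {N}, so t₅ = N. Strike N from t₆, t₇.
So t₇ = J.

J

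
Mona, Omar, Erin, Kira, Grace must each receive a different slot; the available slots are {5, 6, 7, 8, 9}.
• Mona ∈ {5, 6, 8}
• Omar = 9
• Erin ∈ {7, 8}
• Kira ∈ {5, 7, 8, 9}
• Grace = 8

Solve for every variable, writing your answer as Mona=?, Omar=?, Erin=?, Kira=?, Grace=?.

Mona=6, Omar=9, Erin=7, Kira=5, Grace=8

Omar must be 9 (only option left). Strike 9 from Kira.
Grace's domain is down to {8}, so Grace = 8. Strike 8 from Mona, Erin, Kira.
Erin has just one choice, so Erin = 7. Strike 7 from Kira.
Kira's domain is down to {5}, so Kira = 5. So Mona can't be 5.
Mona's domain is down to {6}, so Mona = 6.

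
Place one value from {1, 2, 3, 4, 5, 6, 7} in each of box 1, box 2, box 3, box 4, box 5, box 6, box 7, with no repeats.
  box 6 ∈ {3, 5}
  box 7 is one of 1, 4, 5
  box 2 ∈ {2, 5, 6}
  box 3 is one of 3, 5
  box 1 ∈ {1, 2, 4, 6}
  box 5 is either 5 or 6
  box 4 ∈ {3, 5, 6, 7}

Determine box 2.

The 7 variables draw from only 7 values {1, 2, 3, 4, 5, 6, 7}, so each is used; only box 4 can be 7, hence box 4 = 7.
box 3 and box 6 share exactly the 2 values {3, 5}; by pigeonhole those values go to them, so strike 3, 5 from box 2, box 5, box 7.
box 5 has just one choice, so box 5 = 6. So box 1, box 2 can't be 6.
So box 2 = 2.

2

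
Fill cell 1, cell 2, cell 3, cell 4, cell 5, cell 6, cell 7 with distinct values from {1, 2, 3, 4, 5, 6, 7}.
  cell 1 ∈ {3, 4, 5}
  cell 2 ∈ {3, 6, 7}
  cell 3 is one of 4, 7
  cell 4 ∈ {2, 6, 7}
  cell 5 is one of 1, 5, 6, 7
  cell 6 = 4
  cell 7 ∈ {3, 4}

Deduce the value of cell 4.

2

cell 6's domain is down to {4}, so cell 6 = 4. So cell 1, cell 3, cell 7 can't be 4.
cell 7's domain is down to {3}, so cell 7 = 3. Eliminate 3 elsewhere: cell 1, cell 2.
That leaves cell 1 = 5. Strike 5 from cell 5.
cell 3 has just one choice, so cell 3 = 7. Eliminate 7 elsewhere: cell 2, cell 4, cell 5.
That leaves cell 2 = 6. Remove 6 from cell 4, cell 5.
So cell 4 = 2.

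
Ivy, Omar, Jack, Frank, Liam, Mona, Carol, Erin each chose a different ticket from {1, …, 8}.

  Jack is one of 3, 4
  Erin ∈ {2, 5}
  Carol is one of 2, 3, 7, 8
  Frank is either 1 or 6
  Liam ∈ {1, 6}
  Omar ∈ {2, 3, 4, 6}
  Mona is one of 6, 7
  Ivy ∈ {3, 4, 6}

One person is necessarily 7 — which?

The 8 variables draw from only 8 values {1, 2, 3, 4, 5, 6, 7, 8}, so each is used; only Erin can be 5, hence Erin = 5.
The 7 still-open variables together cover exactly {1, 2, 3, 4, 6, 7, 8} — 7 values for 7 variables — and 8 appears only in Carol's list, so Carol = 8.
Among the 6 still-open variables, 2 fits only Omar (and all 6 values in {1, 2, 3, 4, 6, 7} must be used), so Omar = 2.
Among the 5 still-open variables, 7 fits only Mona (and all 5 values in {1, 3, 4, 6, 7} must be used), so Mona = 7.

Mona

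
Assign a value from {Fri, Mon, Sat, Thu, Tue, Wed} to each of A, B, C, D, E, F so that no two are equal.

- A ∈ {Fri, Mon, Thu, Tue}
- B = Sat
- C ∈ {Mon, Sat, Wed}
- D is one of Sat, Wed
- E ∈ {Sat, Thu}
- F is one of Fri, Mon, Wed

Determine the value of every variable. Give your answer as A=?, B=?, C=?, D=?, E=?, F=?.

A=Tue, B=Sat, C=Mon, D=Wed, E=Thu, F=Fri

B must be Sat (only option left). Remove Sat from C, D, E.
D's domain is down to {Wed}, so D = Wed. Remove Wed from C, F.
That leaves E = Thu. Strike Thu from A.
That leaves C = Mon. So A, F can't be Mon.
F must be Fri (only option left). Remove Fri from A.
That leaves A = Tue.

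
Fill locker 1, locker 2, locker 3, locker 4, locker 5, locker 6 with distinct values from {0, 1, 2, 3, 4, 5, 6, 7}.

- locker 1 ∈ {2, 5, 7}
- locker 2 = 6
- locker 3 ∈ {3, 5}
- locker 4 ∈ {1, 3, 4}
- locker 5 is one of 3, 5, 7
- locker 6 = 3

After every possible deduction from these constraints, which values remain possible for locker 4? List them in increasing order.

1, 4

locker 2 has just one choice, so locker 2 = 6.
That leaves locker 6 = 3. So locker 3, locker 4, locker 5 can't be 3.
That leaves locker 3 = 5. So locker 1, locker 5 can't be 5.
locker 5's domain is down to {7}, so locker 5 = 7. So locker 1 can't be 7.
locker 1 must be 2 (only option left).
No further eliminations apply; locker 4 can still be any of 1, 4.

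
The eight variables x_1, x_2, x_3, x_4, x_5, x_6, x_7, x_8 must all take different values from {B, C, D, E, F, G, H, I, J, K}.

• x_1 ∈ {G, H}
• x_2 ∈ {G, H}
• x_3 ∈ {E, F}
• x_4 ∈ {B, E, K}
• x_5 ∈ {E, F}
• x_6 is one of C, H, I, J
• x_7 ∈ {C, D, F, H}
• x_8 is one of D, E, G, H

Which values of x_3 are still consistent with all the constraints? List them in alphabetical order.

E, F

x_1 and x_2 share exactly the 2 values {G, H}; by pigeonhole those values go to them, so strike G, H from x_6, x_7, x_8.
The 2 variables x_3 and x_5 are confined to {E, F}, which locks those values in; drop them from x_4, x_7, x_8.
x_8 must be D (only option left). So x_7 can't be D.
x_7 must be C (only option left). So x_6 can't be C.
No further eliminations apply; x_3 can still be any of E, F.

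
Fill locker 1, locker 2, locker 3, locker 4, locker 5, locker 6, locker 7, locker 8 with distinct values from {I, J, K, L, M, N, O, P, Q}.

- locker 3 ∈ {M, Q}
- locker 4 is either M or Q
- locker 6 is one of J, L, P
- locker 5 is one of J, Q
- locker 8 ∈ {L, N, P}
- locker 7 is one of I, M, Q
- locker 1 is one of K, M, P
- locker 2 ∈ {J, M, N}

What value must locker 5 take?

The 8 variables together cover exactly {I, J, K, L, M, N, P, Q} — 8 values for 8 variables — and I appears only in locker 7's list, so locker 7 = I.
The 7 still-open variables draw from only 7 values {J, K, L, M, N, P, Q}, so each is used; only locker 1 can be K, hence locker 1 = K.
locker 3 and locker 4 between them cover only {M, Q} — a naked pair. Remove those values from locker 2, locker 5.
So locker 5 = J.

J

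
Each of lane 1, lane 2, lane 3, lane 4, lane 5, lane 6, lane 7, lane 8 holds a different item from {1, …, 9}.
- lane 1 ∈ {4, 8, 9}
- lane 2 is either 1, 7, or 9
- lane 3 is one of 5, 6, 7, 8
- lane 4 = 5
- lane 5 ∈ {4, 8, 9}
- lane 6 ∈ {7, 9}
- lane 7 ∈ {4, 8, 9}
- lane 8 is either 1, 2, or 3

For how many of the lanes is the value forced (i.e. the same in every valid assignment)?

4

lane 4 must be 5 (only option left). Eliminate 5 elsewhere: lane 3.
lane 1, lane 5, lane 7 share exactly the 3 values {4, 8, 9}; by pigeonhole those values go to them, so strike 4, 8, 9 from lane 2, lane 3, lane 6.
lane 6 has just one choice, so lane 6 = 7. Strike 7 from lane 2, lane 3.
lane 2's domain is down to {1}, so lane 2 = 1. Strike 1 from lane 8.
lane 3 has just one choice, so lane 3 = 6.
Determined: lane 2=1, lane 3=6, lane 4=5, lane 6=7. The other lanes each still have more than one consistent value. That makes 4.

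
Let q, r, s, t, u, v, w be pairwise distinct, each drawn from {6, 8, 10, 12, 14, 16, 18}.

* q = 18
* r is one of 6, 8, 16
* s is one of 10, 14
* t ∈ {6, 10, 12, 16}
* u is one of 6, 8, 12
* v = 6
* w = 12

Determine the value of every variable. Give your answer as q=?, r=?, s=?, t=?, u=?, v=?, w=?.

q must be 18 (only option left).
That leaves v = 6. So r, t, u can't be 6.
w has just one choice, so w = 12. So t, u can't be 12.
That leaves u = 8. Remove 8 from r.
That leaves r = 16. Strike 16 from t.
That leaves t = 10. Eliminate 10 elsewhere: s.
s's domain is down to {14}, so s = 14.

q=18, r=16, s=14, t=10, u=8, v=6, w=12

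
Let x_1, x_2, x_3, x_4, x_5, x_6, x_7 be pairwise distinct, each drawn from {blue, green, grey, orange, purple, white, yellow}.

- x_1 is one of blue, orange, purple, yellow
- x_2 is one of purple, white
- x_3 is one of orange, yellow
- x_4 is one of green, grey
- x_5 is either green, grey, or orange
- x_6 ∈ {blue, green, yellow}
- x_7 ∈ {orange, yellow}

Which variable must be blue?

Among the 7 variables, white fits only x_2 (and all 7 values in {blue, green, grey, orange, purple, white, yellow} must be used), so x_2 = white.
Among the 6 still-open variables, purple fits only x_1 (and all 6 values in {blue, green, grey, orange, purple, yellow} must be used), so x_1 = purple.
The 5 still-open variables together cover exactly {blue, green, grey, orange, yellow} — 5 values for 5 variables — and blue appears only in x_6's list, so x_6 = blue.

x_6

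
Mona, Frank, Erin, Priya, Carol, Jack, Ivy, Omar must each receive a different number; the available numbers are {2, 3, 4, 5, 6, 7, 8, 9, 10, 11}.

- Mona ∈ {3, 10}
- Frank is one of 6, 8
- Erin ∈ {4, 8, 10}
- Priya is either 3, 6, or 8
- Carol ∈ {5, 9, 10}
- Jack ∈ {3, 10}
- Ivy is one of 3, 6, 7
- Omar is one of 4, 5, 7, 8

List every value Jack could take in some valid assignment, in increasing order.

3, 10

The 8 variables draw from only 8 values {3, 4, 5, 6, 7, 8, 9, 10}, so each is used; only Carol can be 9, hence Carol = 9.
Among the 7 still-open variables, 5 fits only Omar (and all 7 values in {3, 4, 5, 6, 7, 8, 10} must be used), so Omar = 5.
The 6 still-open variables draw from only 6 values {3, 4, 6, 7, 8, 10}, so each is used; only Erin can be 4, hence Erin = 4.
The 5 still-open variables draw from only 5 values {3, 6, 7, 8, 10}, so each is used; only Ivy can be 7, hence Ivy = 7.
The 2 variables Mona and Jack are confined to {3, 10}, which locks those values in; drop them from Priya.
No further eliminations apply; Jack can still be any of 3, 10.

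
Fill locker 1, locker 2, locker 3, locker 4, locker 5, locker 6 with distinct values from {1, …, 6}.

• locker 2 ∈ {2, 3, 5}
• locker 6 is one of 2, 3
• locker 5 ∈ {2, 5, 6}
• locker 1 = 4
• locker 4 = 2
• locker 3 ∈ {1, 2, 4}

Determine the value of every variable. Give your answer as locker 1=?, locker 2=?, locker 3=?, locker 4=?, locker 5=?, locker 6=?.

locker 1's domain is down to {4}, so locker 1 = 4. Strike 4 from locker 3.
That leaves locker 4 = 2. Strike 2 from locker 2, locker 3, locker 5, locker 6.
That leaves locker 6 = 3. Eliminate 3 elsewhere: locker 2.
locker 2 must be 5 (only option left). Strike 5 from locker 5.
locker 3 has just one choice, so locker 3 = 1.
locker 5 must be 6 (only option left).

locker 1=4, locker 2=5, locker 3=1, locker 4=2, locker 5=6, locker 6=3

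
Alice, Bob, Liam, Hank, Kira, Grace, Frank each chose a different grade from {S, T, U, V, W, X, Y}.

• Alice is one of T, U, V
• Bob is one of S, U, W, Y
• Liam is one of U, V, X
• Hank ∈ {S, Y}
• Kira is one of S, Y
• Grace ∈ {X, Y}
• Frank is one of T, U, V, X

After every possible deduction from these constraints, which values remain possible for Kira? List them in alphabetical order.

Among the 7 variables, W fits only Bob (and all 7 values in {S, T, U, V, W, X, Y} must be used), so Bob = W.
The 2 variables Hank and Kira are confined to {S, Y}, which locks those values in; drop them from Grace.
Grace must be X (only option left). Eliminate X elsewhere: Liam, Frank.
No further eliminations apply; Kira can still be any of S, Y.

S, Y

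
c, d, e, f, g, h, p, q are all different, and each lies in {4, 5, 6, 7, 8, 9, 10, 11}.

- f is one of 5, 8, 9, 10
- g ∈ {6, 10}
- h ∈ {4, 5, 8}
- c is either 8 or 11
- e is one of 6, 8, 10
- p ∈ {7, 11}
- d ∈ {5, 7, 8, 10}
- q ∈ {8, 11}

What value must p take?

The 8 variables draw from only 8 values {4, 5, 6, 7, 8, 9, 10, 11}, so each is used; only h can be 4, hence h = 4.
The 7 still-open variables draw from only 7 values {5, 6, 7, 8, 9, 10, 11}, so each is used; only f can be 9, hence f = 9.
The 6 still-open variables together cover exactly {5, 6, 7, 8, 10, 11} — 6 values for 6 variables — and 5 appears only in d's list, so d = 5.
The 5 still-open variables together cover exactly {6, 7, 8, 10, 11} — 5 values for 5 variables — and 7 appears only in p's list, so p = 7.

7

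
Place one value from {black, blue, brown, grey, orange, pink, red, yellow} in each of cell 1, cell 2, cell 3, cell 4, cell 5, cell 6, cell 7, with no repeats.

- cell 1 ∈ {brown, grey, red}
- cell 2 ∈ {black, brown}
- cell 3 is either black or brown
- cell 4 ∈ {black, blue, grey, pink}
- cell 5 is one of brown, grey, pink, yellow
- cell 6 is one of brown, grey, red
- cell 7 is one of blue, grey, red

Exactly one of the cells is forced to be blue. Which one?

cell 7

The 7 variables together cover exactly {black, blue, brown, grey, pink, red, yellow} — 7 values for 7 variables — and yellow appears only in cell 5's list, so cell 5 = yellow.
The 6 still-open variables draw from only 6 values {black, blue, brown, grey, pink, red}, so each is used; only cell 4 can be pink, hence cell 4 = pink.
The 5 still-open variables draw from only 5 values {black, blue, brown, grey, red}, so each is used; only cell 7 can be blue, hence cell 7 = blue.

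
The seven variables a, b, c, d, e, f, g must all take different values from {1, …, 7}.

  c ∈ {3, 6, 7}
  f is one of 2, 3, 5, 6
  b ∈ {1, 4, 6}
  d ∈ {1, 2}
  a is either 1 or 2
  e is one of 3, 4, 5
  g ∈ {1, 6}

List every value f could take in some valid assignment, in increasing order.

3, 5

Among the 7 variables, 7 fits only c (and all 7 values in {1, 2, 3, 4, 5, 6, 7} must be used), so c = 7.
a and d share exactly the 2 values {1, 2}; by pigeonhole those values go to them, so strike 1, 2 from b, f, g.
g has just one choice, so g = 6. So b, f can't be 6.
b has just one choice, so b = 4. Strike 4 from e.
No further eliminations apply; f can still be any of 3, 5.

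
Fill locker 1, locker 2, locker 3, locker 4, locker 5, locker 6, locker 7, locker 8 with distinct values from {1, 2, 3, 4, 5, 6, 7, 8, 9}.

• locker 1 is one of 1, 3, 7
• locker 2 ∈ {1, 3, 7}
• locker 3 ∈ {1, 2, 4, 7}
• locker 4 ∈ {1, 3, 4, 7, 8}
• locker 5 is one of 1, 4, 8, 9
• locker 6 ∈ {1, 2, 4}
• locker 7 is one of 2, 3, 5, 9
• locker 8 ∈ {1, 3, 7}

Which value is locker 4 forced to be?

The 8 variables draw from only 8 values {1, 2, 3, 4, 5, 7, 8, 9}, so each is used; only locker 7 can be 5, hence locker 7 = 5.
The 7 still-open variables together cover exactly {1, 2, 3, 4, 7, 8, 9} — 7 values for 7 variables — and 9 appears only in locker 5's list, so locker 5 = 9.
The 6 still-open variables draw from only 6 values {1, 2, 3, 4, 7, 8}, so each is used; only locker 4 can be 8, hence locker 4 = 8.

8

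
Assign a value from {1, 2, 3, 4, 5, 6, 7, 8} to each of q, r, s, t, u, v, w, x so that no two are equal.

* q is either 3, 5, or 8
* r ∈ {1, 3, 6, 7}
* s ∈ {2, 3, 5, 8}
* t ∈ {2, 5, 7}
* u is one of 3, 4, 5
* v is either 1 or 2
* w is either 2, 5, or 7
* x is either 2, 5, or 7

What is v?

The 8 variables draw from only 8 values {1, 2, 3, 4, 5, 6, 7, 8}, so each is used; only u can be 4, hence u = 4.
Among the 7 still-open variables, 6 fits only r (and all 7 values in {1, 2, 3, 5, 6, 7, 8} must be used), so r = 6.
The 6 still-open variables draw from only 6 values {1, 2, 3, 5, 7, 8}, so each is used; only v can be 1, hence v = 1.

1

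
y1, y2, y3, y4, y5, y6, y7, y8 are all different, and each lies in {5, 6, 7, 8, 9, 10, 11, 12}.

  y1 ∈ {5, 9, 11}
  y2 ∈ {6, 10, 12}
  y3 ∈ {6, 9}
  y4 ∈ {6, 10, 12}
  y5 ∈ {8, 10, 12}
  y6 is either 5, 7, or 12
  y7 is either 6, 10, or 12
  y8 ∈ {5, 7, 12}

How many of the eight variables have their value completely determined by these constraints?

3

The 8 variables together cover exactly {5, 6, 7, 8, 9, 10, 11, 12} — 8 values for 8 variables — and 8 appears only in y5's list, so y5 = 8.
Among the 7 still-open variables, 11 fits only y1 (and all 7 values in {5, 6, 7, 9, 10, 11, 12} must be used), so y1 = 11.
The 6 still-open variables together cover exactly {5, 6, 7, 9, 10, 12} — 6 values for 6 variables — and 9 appears only in y3's list, so y3 = 9.
y2, y4, y7 share exactly the 3 values {6, 10, 12}; by pigeonhole those values go to them, so strike 6, 10, 12 from y6, y8.
Determined: y1=11, y3=9, y5=8. The other variables each still have more than one consistent value. That makes 3.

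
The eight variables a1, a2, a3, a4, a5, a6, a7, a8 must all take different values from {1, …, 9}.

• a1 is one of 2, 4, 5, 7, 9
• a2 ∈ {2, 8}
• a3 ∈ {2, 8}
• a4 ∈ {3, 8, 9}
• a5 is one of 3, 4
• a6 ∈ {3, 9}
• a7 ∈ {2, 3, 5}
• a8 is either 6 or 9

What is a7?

5

The 8 variables together cover exactly {2, 3, 4, 5, 6, 7, 8, 9} — 8 values for 8 variables — and 6 appears only in a8's list, so a8 = 6.
Among the 7 still-open variables, 7 fits only a1 (and all 7 values in {2, 3, 4, 5, 7, 8, 9} must be used), so a1 = 7.
The 6 still-open variables together cover exactly {2, 3, 4, 5, 8, 9} — 6 values for 6 variables — and 4 appears only in a5's list, so a5 = 4.
The 5 still-open variables together cover exactly {2, 3, 5, 8, 9} — 5 values for 5 variables — and 5 appears only in a7's list, so a7 = 5.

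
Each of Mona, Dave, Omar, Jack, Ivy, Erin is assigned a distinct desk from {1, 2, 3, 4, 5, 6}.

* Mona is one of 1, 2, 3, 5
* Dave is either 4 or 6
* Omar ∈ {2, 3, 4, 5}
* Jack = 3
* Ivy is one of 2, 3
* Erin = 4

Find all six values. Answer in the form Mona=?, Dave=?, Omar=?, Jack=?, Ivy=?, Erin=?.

Mona=1, Dave=6, Omar=5, Jack=3, Ivy=2, Erin=4

Jack has just one choice, so Jack = 3. Remove 3 from Mona, Omar, Ivy.
That leaves Ivy = 2. Remove 2 from Mona, Omar.
Erin's domain is down to {4}, so Erin = 4. So Dave, Omar can't be 4.
Dave must be 6 (only option left).
That leaves Omar = 5. So Mona can't be 5.
Mona has just one choice, so Mona = 1.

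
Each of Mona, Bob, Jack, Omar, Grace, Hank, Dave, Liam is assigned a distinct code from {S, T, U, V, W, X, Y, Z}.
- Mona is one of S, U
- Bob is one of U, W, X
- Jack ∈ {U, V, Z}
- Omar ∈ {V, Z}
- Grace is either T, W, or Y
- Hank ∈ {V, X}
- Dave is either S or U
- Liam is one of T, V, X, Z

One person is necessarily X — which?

The 8 variables draw from only 8 values {S, T, U, V, W, X, Y, Z}, so each is used; only Grace can be Y, hence Grace = Y.
The 7 still-open variables draw from only 7 values {S, T, U, V, W, X, Z}, so each is used; only Liam can be T, hence Liam = T.
Among the 6 still-open variables, W fits only Bob (and all 6 values in {S, U, V, W, X, Z} must be used), so Bob = W.
Among the 5 still-open variables, X fits only Hank (and all 5 values in {S, U, V, X, Z} must be used), so Hank = X.

Hank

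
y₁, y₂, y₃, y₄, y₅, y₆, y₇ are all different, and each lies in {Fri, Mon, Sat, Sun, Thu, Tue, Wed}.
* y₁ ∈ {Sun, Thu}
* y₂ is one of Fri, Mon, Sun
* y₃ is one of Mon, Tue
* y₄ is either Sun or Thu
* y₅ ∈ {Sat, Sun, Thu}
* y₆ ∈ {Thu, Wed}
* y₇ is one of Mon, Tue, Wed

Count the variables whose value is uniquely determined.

3

The 7 variables draw from only 7 values {Fri, Mon, Sat, Sun, Thu, Tue, Wed}, so each is used; only y₂ can be Fri, hence y₂ = Fri.
Among the 6 still-open variables, Sat fits only y₅ (and all 6 values in {Mon, Sat, Sun, Thu, Tue, Wed} must be used), so y₅ = Sat.
y₁ and y₄ between them cover only {Sun, Thu} — a naked pair. Remove those values from y₆.
y₆'s domain is down to {Wed}, so y₆ = Wed. Eliminate Wed elsewhere: y₇.
Determined: y₂=Fri, y₅=Sat, y₆=Wed. The other variables each still have more than one consistent value. That makes 3.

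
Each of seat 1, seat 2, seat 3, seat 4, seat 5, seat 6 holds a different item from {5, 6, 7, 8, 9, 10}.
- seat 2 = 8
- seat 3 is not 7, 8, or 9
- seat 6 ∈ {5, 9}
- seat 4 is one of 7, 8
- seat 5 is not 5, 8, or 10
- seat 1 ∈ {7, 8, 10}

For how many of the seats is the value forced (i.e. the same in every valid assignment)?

3

seat 2's domain is down to {8}, so seat 2 = 8. Strike 8 from seat 1, seat 4.
seat 4 has just one choice, so seat 4 = 7. Remove 7 from seat 1, seat 5.
seat 1's domain is down to {10}, so seat 1 = 10. Remove 10 from seat 3.
Determined: seat 1=10, seat 2=8, seat 4=7. The other seats each still have more than one consistent value. That makes 3.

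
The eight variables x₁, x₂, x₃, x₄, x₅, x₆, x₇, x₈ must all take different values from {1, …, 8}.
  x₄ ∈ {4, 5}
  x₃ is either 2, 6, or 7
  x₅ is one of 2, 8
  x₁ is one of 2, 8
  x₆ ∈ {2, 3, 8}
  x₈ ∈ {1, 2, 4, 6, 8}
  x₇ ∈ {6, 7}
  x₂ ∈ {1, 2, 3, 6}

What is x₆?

The 8 variables draw from only 8 values {1, 2, 3, 4, 5, 6, 7, 8}, so each is used; only x₄ can be 5, hence x₄ = 5.
Among the 7 still-open variables, 4 fits only x₈ (and all 7 values in {1, 2, 3, 4, 6, 7, 8} must be used), so x₈ = 4.
The 6 still-open variables together cover exactly {1, 2, 3, 6, 7, 8} — 6 values for 6 variables — and 1 appears only in x₂'s list, so x₂ = 1.
Among the 5 still-open variables, 3 fits only x₆ (and all 5 values in {2, 3, 6, 7, 8} must be used), so x₆ = 3.

3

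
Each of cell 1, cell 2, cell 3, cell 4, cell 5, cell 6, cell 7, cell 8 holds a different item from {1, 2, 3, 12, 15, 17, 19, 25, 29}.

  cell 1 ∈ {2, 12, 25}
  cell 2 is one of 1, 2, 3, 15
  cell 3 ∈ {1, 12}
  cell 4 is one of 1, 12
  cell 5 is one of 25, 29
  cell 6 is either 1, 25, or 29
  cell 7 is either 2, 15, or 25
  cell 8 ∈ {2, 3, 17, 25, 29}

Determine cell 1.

Among the 8 variables, 17 fits only cell 8 (and all 8 values in {1, 2, 3, 12, 15, 17, 25, 29} must be used), so cell 8 = 17.
The 7 still-open variables draw from only 7 values {1, 2, 3, 12, 15, 25, 29}, so each is used; only cell 2 can be 3, hence cell 2 = 3.
Among the 6 still-open variables, 15 fits only cell 7 (and all 6 values in {1, 2, 12, 15, 25, 29} must be used), so cell 7 = 15.
The 5 still-open variables together cover exactly {1, 2, 12, 25, 29} — 5 values for 5 variables — and 2 appears only in cell 1's list, so cell 1 = 2.

2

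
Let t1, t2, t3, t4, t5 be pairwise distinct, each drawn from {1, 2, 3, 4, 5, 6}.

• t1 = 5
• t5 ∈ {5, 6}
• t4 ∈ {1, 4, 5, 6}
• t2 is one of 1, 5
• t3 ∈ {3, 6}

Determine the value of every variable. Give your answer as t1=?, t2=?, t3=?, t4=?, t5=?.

t1's domain is down to {5}, so t1 = 5. Eliminate 5 elsewhere: t2, t4, t5.
t2's domain is down to {1}, so t2 = 1. So t4 can't be 1.
t5 has just one choice, so t5 = 6. Strike 6 from t3, t4.
t3 must be 3 (only option left).
That leaves t4 = 4.

t1=5, t2=1, t3=3, t4=4, t5=6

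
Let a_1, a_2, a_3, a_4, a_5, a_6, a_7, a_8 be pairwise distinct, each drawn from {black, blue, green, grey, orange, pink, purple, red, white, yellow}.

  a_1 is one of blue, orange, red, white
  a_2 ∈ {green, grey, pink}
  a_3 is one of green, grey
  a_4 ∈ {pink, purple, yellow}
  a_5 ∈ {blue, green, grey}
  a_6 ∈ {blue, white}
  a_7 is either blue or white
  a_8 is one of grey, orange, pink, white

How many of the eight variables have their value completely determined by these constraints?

a_6 and a_7 share exactly the 2 values {blue, white}; by pigeonhole those values go to them, so strike blue, white from a_1, a_5, a_8.
a_3 and a_5 share exactly the 2 values {green, grey}; by pigeonhole those values go to them, so strike green, grey from a_2, a_8.
That leaves a_2 = pink. So a_4, a_8 can't be pink.
a_8 has just one choice, so a_8 = orange. So a_1 can't be orange.
a_1 has just one choice, so a_1 = red.
Determined: a_1=red, a_2=pink, a_8=orange. The other variables each still have more than one consistent value. That makes 3.

3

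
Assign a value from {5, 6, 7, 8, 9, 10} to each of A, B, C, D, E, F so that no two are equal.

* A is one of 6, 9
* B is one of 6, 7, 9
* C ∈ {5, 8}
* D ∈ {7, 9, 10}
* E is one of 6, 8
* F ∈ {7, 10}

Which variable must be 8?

E

The 6 variables together cover exactly {5, 6, 7, 8, 9, 10} — 6 values for 6 variables — and 5 appears only in C's list, so C = 5.
The 5 still-open variables draw from only 5 values {6, 7, 8, 9, 10}, so each is used; only E can be 8, hence E = 8.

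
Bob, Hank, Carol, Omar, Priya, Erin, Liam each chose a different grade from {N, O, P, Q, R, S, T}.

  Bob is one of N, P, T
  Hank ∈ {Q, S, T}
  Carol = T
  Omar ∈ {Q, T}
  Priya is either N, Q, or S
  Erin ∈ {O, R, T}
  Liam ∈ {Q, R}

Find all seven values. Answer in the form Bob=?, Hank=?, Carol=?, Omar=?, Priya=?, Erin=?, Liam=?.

Bob=P, Hank=S, Carol=T, Omar=Q, Priya=N, Erin=O, Liam=R

Carol's domain is down to {T}, so Carol = T. Eliminate T elsewhere: Bob, Hank, Omar, Erin.
Omar must be Q (only option left). So Hank, Priya, Liam can't be Q.
Liam must be R (only option left). Remove R from Erin.
That leaves Hank = S. Remove S from Priya.
Priya must be N (only option left). Remove N from Bob.
Erin's domain is down to {O}, so Erin = O.
Bob's domain is down to {P}, so Bob = P.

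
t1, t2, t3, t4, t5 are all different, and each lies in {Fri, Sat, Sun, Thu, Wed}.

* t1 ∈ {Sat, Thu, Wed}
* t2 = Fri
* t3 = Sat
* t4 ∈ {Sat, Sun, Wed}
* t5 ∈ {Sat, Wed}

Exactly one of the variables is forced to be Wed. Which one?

t5

t2 has just one choice, so t2 = Fri.
That leaves t3 = Sat. Remove Sat from t1, t4, t5.
So Wed goes to t5.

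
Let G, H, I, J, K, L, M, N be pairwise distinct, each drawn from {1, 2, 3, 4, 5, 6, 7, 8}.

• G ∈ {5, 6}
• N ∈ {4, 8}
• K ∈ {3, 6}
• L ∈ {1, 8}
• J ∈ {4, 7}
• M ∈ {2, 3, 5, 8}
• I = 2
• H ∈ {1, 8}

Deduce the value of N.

I has just one choice, so I = 2. Eliminate 2 elsewhere: M.
Among the 7 still-open variables, 7 fits only J (and all 7 values in {1, 3, 4, 5, 6, 7, 8} must be used), so J = 7.
Among the 6 still-open variables, 4 fits only N (and all 6 values in {1, 3, 4, 5, 6, 8} must be used), so N = 4.

4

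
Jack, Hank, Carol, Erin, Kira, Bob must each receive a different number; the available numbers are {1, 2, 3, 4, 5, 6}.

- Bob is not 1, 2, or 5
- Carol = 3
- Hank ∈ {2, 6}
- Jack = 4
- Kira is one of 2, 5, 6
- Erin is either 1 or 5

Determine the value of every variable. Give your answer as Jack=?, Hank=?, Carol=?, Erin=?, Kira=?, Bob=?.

Jack must be 4 (only option left). Eliminate 4 elsewhere: Bob.
Carol has just one choice, so Carol = 3. Eliminate 3 elsewhere: Bob.
Bob has just one choice, so Bob = 6. Eliminate 6 elsewhere: Hank, Kira.
Hank must be 2 (only option left). Strike 2 from Kira.
Kira has just one choice, so Kira = 5. Strike 5 from Erin.
That leaves Erin = 1.

Jack=4, Hank=2, Carol=3, Erin=1, Kira=5, Bob=6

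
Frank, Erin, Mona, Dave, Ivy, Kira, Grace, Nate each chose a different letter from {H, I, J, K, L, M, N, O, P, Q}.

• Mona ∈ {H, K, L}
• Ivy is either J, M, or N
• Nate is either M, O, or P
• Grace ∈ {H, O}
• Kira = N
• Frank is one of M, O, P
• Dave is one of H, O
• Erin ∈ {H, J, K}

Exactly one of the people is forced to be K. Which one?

Erin

Kira's domain is down to {N}, so Kira = N. Remove N from Ivy.
The 7 still-open variables together cover exactly {H, J, K, L, M, O, P} — 7 values for 7 variables — and L appears only in Mona's list, so Mona = L.
Among the 6 still-open variables, K fits only Erin (and all 6 values in {H, J, K, M, O, P} must be used), so Erin = K.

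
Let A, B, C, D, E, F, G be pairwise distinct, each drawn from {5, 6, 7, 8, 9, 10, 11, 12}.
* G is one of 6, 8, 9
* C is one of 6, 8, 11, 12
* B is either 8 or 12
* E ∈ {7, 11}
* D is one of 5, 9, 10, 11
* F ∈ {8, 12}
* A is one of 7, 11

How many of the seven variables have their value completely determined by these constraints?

A and E share exactly the 2 values {7, 11}; by pigeonhole those values go to them, so strike 7, 11 from C, D.
B and F share exactly the 2 values {8, 12}; by pigeonhole those values go to them, so strike 8, 12 from C, G.
C has just one choice, so C = 6. Eliminate 6 elsewhere: G.
G's domain is down to {9}, so G = 9. Eliminate 9 elsewhere: D.
Determined: C=6, G=9. The other variables each still have more than one consistent value. That makes 2.

2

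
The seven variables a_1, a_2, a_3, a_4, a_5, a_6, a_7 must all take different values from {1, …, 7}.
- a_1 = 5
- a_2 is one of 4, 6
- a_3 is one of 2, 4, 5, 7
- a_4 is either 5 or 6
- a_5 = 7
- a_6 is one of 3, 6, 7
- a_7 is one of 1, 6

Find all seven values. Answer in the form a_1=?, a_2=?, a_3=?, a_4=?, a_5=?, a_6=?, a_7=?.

a_1 must be 5 (only option left). So a_3, a_4 can't be 5.
That leaves a_4 = 6. So a_2, a_6, a_7 can't be 6.
That leaves a_5 = 7. Remove 7 from a_3, a_6.
That leaves a_6 = 3.
a_7's domain is down to {1}, so a_7 = 1.
a_2 must be 4 (only option left). Eliminate 4 elsewhere: a_3.
That leaves a_3 = 2.

a_1=5, a_2=4, a_3=2, a_4=6, a_5=7, a_6=3, a_7=1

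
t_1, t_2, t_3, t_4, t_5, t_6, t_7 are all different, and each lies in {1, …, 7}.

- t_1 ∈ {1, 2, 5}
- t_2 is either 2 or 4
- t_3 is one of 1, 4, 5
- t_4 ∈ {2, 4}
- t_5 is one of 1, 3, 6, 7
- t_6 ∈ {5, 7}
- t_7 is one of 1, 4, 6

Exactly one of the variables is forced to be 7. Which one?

Among the 7 variables, 3 fits only t_5 (and all 7 values in {1, 2, 3, 4, 5, 6, 7} must be used), so t_5 = 3.
The 6 still-open variables draw from only 6 values {1, 2, 4, 5, 6, 7}, so each is used; only t_7 can be 6, hence t_7 = 6.
The 5 still-open variables draw from only 5 values {1, 2, 4, 5, 7}, so each is used; only t_6 can be 7, hence t_6 = 7.

t_6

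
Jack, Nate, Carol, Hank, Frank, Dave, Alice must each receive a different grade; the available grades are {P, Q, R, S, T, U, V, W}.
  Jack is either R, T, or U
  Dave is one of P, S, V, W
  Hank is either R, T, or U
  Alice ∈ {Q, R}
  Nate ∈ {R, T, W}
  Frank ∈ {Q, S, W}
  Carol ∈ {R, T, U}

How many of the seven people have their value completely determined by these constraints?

Jack, Carol, Hank between them cover only {R, T, U} — a naked triple. Remove those values from Nate, Alice.
That leaves Nate = W. Remove W from Frank, Dave.
That leaves Alice = Q. Remove Q from Frank.
That leaves Frank = S. Remove S from Dave.
Determined: Nate=W, Frank=S, Alice=Q. The other people each still have more than one consistent value. That makes 3.

3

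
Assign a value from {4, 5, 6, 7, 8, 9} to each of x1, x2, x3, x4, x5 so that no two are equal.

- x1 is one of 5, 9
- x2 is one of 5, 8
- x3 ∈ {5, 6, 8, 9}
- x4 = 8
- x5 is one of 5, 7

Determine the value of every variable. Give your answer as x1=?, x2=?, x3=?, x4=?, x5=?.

x4's domain is down to {8}, so x4 = 8. Strike 8 from x2, x3.
x2's domain is down to {5}, so x2 = 5. So x1, x3, x5 can't be 5.
That leaves x5 = 7.
That leaves x1 = 9. Eliminate 9 elsewhere: x3.
x3's domain is down to {6}, so x3 = 6.

x1=9, x2=5, x3=6, x4=8, x5=7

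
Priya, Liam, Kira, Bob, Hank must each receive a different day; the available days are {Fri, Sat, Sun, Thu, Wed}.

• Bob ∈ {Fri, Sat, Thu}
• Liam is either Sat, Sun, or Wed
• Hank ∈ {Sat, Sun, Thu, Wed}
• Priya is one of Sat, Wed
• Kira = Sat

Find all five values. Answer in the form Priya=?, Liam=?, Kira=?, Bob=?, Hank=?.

Kira's domain is down to {Sat}, so Kira = Sat. Eliminate Sat elsewhere: Priya, Liam, Bob, Hank.
Priya must be Wed (only option left). Remove Wed from Liam, Hank.
Liam has just one choice, so Liam = Sun. Strike Sun from Hank.
Hank has just one choice, so Hank = Thu. Strike Thu from Bob.
Bob must be Fri (only option left).

Priya=Wed, Liam=Sun, Kira=Sat, Bob=Fri, Hank=Thu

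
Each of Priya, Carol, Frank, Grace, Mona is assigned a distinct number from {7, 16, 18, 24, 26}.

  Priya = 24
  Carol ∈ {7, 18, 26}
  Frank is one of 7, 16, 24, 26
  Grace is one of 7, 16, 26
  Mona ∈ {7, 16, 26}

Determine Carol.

Priya must be 24 (only option left). Remove 24 from Frank.
Among the 4 still-open variables, 18 fits only Carol (and all 4 values in {7, 16, 18, 26} must be used), so Carol = 18.

18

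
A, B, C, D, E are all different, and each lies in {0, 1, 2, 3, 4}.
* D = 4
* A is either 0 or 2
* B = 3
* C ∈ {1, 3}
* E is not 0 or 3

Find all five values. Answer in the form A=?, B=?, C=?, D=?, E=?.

A=0, B=3, C=1, D=4, E=2

B must be 3 (only option left). So C can't be 3.
That leaves C = 1. Strike 1 from E.
D has just one choice, so D = 4. Strike 4 from E.
E's domain is down to {2}, so E = 2. Strike 2 from A.
A's domain is down to {0}, so A = 0.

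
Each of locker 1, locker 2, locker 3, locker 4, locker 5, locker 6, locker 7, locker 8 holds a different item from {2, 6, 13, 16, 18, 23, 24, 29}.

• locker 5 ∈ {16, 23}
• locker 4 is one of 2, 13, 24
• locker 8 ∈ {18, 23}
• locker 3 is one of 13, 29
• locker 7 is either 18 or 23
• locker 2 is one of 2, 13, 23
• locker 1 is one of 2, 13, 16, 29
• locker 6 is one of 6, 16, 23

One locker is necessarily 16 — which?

The 8 variables together cover exactly {2, 6, 13, 16, 18, 23, 24, 29} — 8 values for 8 variables — and 6 appears only in locker 6's list, so locker 6 = 6.
The 7 still-open variables draw from only 7 values {2, 13, 16, 18, 23, 24, 29}, so each is used; only locker 4 can be 24, hence locker 4 = 24.
The 2 variables locker 7 and locker 8 are confined to {18, 23}, which locks those values in; drop them from locker 2, locker 5.
So 16 goes to locker 5.

locker 5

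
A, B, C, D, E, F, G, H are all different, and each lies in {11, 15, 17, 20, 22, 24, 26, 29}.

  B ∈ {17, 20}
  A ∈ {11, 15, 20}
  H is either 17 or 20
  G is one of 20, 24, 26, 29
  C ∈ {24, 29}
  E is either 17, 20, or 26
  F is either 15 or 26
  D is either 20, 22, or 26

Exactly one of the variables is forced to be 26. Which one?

E

The 8 variables together cover exactly {11, 15, 17, 20, 22, 24, 26, 29} — 8 values for 8 variables — and 11 appears only in A's list, so A = 11.
The 7 still-open variables together cover exactly {15, 17, 20, 22, 24, 26, 29} — 7 values for 7 variables — and 15 appears only in F's list, so F = 15.
Among the 6 still-open variables, 22 fits only D (and all 6 values in {17, 20, 22, 24, 26, 29} must be used), so D = 22.
The 2 variables B and H are confined to {17, 20}, which locks those values in; drop them from E, G.
So 26 goes to E.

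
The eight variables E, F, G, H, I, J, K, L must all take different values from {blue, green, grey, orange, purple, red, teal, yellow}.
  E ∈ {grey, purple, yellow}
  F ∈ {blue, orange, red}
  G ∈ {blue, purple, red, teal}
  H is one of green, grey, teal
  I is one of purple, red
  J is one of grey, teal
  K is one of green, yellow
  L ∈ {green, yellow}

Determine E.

Among the 8 variables, orange fits only F (and all 8 values in {blue, green, grey, orange, purple, red, teal, yellow} must be used), so F = orange.
The 7 still-open variables together cover exactly {blue, green, grey, purple, red, teal, yellow} — 7 values for 7 variables — and blue appears only in G's list, so G = blue.
The 6 still-open variables together cover exactly {green, grey, purple, red, teal, yellow} — 6 values for 6 variables — and red appears only in I's list, so I = red.
Among the 5 still-open variables, purple fits only E (and all 5 values in {green, grey, purple, teal, yellow} must be used), so E = purple.

purple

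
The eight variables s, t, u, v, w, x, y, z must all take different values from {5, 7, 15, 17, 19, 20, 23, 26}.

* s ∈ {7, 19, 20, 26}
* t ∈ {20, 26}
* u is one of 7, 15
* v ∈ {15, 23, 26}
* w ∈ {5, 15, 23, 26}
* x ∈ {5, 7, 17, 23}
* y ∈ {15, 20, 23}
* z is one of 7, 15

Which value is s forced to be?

19

The 8 variables draw from only 8 values {5, 7, 15, 17, 19, 20, 23, 26}, so each is used; only x can be 17, hence x = 17.
The 7 still-open variables draw from only 7 values {5, 7, 15, 19, 20, 23, 26}, so each is used; only w can be 5, hence w = 5.
Among the 6 still-open variables, 19 fits only s (and all 6 values in {7, 15, 19, 20, 23, 26} must be used), so s = 19.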